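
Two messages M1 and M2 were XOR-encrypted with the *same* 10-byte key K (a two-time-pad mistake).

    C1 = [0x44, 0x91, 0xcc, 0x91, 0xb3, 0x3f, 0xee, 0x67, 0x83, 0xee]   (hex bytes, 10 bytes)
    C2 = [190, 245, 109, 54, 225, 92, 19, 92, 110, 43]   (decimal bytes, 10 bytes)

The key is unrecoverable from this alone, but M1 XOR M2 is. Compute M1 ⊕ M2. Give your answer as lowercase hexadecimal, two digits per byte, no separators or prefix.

fa64a1a75263fd3bedc5

C1 ⊕ C2 = (M1 ⊕ K) ⊕ (M2 ⊕ K) = M1 ⊕ M2 — the shared key cancels under XOR.
byte 0: 44 XOR be = fa
byte 1: 91 XOR f5 = 64
byte 2: cc XOR 6d = a1
byte 3: 91 XOR 36 = a7
byte 4: b3 XOR e1 = 52
byte 5: 3f XOR 5c = 63
byte 6: ee XOR 13 = fd
byte 7: 67 XOR 5c = 3b
byte 8: 83 XOR 6e = ed
byte 9: ee XOR 2b = c5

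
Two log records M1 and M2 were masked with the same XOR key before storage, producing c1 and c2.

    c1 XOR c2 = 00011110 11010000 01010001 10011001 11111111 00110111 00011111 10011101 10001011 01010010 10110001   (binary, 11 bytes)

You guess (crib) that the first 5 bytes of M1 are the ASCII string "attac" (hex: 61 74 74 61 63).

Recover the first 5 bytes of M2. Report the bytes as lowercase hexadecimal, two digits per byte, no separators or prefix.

7fa425f89c

Since c1 ⊕ c2 = M1 ⊕ M2, XORing with the guessed M1 bytes yields the corresponding M2 bytes: M2 = (c1 ⊕ c2) ⊕ M1.
byte 0: 1e ^ 61 = 7f
byte 1: d0 ^ 74 = a4
byte 2: 51 ^ 74 = 25
byte 3: 99 ^ 61 = f8
byte 4: ff ^ 63 = 9c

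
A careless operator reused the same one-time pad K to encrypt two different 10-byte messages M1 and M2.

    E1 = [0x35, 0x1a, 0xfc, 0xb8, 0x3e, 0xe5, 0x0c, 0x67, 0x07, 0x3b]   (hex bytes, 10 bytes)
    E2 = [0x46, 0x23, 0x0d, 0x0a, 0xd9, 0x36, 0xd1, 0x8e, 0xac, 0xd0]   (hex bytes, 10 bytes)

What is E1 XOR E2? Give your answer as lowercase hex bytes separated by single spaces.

73 39 f1 b2 e7 d3 dd e9 ab eb

E1 ⊕ E2 = (M1 ⊕ K) ⊕ (M2 ⊕ K) = M1 ⊕ M2 — the shared key cancels under XOR.
35 xor 46 = 73
1a xor 23 = 39
fc xor 0d = f1
b8 xor 0a = b2
3e xor d9 = e7
e5 xor 36 = d3
0c xor d1 = dd
67 xor 8e = e9
07 xor ac = ab
3b xor d0 = eb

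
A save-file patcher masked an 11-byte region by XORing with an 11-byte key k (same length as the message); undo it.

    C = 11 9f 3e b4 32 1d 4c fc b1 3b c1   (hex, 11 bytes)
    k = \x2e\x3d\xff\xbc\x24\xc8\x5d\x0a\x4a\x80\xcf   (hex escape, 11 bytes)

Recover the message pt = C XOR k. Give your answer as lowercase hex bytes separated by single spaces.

XOR is its own inverse, so applying the key byte-wise gives the result directly.
11 ⊕ 2e = 3f
9f ⊕ 3d = a2
3e ⊕ ff = c1
b4 ⊕ bc = 08
32 ⊕ 24 = 16
1d ⊕ c8 = d5
4c ⊕ 5d = 11
fc ⊕ 0a = f6
b1 ⊕ 4a = fb
3b ⊕ 80 = bb
c1 ⊕ cf = 0e

3f a2 c1 08 16 d5 11 f6 fb bb 0e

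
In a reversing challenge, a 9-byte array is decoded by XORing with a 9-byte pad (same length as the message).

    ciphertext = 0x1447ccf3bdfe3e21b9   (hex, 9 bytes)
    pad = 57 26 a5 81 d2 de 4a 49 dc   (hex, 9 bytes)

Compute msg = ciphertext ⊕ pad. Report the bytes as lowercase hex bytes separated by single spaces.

14 ^ 57 = 43
47 ^ 26 = 61
cc ^ a5 = 69
f3 ^ 81 = 72
bd ^ d2 = 6f
fe ^ de = 20
3e ^ 4a = 74
21 ^ 49 = 68
b9 ^ dc = 65

43 61 69 72 6f 20 74 68 65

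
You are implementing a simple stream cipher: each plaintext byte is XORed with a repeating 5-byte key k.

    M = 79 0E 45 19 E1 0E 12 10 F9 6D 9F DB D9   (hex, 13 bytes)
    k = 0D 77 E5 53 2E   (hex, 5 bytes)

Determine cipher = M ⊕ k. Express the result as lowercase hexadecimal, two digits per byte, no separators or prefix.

7479a04acf0365f5aa4392ac3c

The 5-byte key repeats, so the effective keystream is 0d 77 e5 53 2e 0d 77 e5 53 2e 0d 77 e5.
byte 0: 79 XOR 0d = 74
byte 1: 0e XOR 77 = 79
byte 2: 45 XOR e5 = a0
byte 3: 19 XOR 53 = 4a
byte 4: e1 XOR 2e = cf
byte 5: 0e XOR 0d = 03
byte 6: 12 XOR 77 = 65
byte 7: 10 XOR e5 = f5
byte 8: f9 XOR 53 = aa
byte 9: 6d XOR 2e = 43
byte 10: 9f XOR 0d = 92
byte 11: db XOR 77 = ac
byte 12: d9 XOR e5 = 3c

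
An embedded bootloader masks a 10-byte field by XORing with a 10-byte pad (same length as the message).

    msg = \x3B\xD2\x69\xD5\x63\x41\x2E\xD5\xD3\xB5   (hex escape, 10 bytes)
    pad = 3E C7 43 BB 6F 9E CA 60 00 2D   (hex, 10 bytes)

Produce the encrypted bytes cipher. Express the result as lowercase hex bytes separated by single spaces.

00111011 ^ 00111110 = 00000101
11010010 ^ 11000111 = 00010101
01101001 ^ 01000011 = 00101010
11010101 ^ 10111011 = 01101110
01100011 ^ 01101111 = 00001100
01000001 ^ 10011110 = 11011111
00101110 ^ 11001010 = 11100100
11010101 ^ 01100000 = 10110101
11010011 ^ 00000000 = 11010011
10110101 ^ 00101101 = 10011000

05 15 2a 6e 0c df e4 b5 d3 98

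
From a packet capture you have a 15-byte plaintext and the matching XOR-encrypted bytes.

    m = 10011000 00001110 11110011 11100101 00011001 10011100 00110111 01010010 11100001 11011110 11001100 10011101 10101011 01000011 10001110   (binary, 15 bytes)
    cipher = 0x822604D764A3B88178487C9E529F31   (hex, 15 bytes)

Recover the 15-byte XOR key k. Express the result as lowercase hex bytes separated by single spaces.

Since cipher = m ⊕ k, XORing both sides with m gives k = m ⊕ cipher.
byte 0: 10011000 ^ 10000010 = 00011010
byte 1: 00001110 ^ 00100110 = 00101000
byte 2: 11110011 ^ 00000100 = 11110111
byte 3: 11100101 ^ 11010111 = 00110010
byte 4: 00011001 ^ 01100100 = 01111101
byte 5: 10011100 ^ 10100011 = 00111111
byte 6: 00110111 ^ 10111000 = 10001111
byte 7: 01010010 ^ 10000001 = 11010011
byte 8: 11100001 ^ 01111000 = 10011001
byte 9: 11011110 ^ 01001000 = 10010110
byte 10: 11001100 ^ 01111100 = 10110000
byte 11: 10011101 ^ 10011110 = 00000011
byte 12: 10101011 ^ 01010010 = 11111001
byte 13: 01000011 ^ 10011111 = 11011100
byte 14: 10001110 ^ 00110001 = 10111111

1a 28 f7 32 7d 3f 8f d3 99 96 b0 03 f9 dc bf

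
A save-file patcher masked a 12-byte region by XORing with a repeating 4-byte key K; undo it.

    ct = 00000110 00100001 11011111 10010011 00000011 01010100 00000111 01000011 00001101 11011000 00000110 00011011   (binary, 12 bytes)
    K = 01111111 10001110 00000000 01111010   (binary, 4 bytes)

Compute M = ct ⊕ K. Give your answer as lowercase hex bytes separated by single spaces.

79 af df e9 7c da 07 39 72 56 06 61

The 4-byte key repeats, so the effective keystream is 7f 8e 00 7a 7f 8e 00 7a 7f 8e 00 7a.
byte 0: 06 ⊕ 7f = 79
byte 1: 21 ⊕ 8e = af
byte 2: df ⊕ 00 = df
byte 3: 93 ⊕ 7a = e9
byte 4: 03 ⊕ 7f = 7c
byte 5: 54 ⊕ 8e = da
byte 6: 07 ⊕ 00 = 07
byte 7: 43 ⊕ 7a = 39
byte 8: 0d ⊕ 7f = 72
byte 9: d8 ⊕ 8e = 56
byte 10: 06 ⊕ 00 = 06
byte 11: 1b ⊕ 7a = 61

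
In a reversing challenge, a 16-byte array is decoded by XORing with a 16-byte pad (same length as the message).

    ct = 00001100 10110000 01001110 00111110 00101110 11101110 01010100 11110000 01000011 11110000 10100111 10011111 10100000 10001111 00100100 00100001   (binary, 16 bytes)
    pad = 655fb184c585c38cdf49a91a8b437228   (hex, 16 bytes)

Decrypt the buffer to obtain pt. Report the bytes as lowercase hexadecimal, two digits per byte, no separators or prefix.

byte 0:  12 XOR 101 = 105
byte 1: 176 XOR  95 = 239
byte 2:  78 XOR 177 = 255
byte 3:  62 XOR 132 = 186
byte 4:  46 XOR 197 = 235
byte 5: 238 XOR 133 = 107
byte 6:  84 XOR 195 = 151
byte 7: 240 XOR 140 = 124
byte 8:  67 XOR 223 = 156
byte 9: 240 XOR  73 = 185
byte 10: 167 XOR 169 =  14
byte 11: 159 XOR  26 = 133
byte 12: 160 XOR 139 =  43
byte 13: 143 XOR  67 = 204
byte 14:  36 XOR 114 =  86
byte 15:  33 XOR  40 =   9

69efffbaeb6b977c9cb90e852bcc5609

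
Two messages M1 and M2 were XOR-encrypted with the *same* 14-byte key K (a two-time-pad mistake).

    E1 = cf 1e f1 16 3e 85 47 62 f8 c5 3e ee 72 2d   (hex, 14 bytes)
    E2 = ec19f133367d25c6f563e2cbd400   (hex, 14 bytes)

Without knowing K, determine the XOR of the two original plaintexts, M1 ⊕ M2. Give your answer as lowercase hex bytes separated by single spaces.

E1 ⊕ E2 = (M1 ⊕ K) ⊕ (M2 ⊕ K) = M1 ⊕ M2 — the shared key cancels under XOR.
byte 0: cf xor ec = 23
byte 1: 1e xor 19 = 07
byte 2: f1 xor f1 = 00
byte 3: 16 xor 33 = 25
byte 4: 3e xor 36 = 08
byte 5: 85 xor 7d = f8
byte 6: 47 xor 25 = 62
byte 7: 62 xor c6 = a4
byte 8: f8 xor f5 = 0d
byte 9: c5 xor 63 = a6
byte 10: 3e xor e2 = dc
byte 11: ee xor cb = 25
byte 12: 72 xor d4 = a6
byte 13: 2d xor 00 = 2d

23 07 00 25 08 f8 62 a4 0d a6 dc 25 a6 2d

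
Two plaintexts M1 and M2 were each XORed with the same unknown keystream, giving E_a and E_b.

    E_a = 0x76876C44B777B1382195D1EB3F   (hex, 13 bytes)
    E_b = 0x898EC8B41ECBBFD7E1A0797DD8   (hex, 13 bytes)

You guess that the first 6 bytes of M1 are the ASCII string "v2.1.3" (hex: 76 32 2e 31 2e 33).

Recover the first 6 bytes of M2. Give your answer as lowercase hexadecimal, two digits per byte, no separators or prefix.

First, E_a ⊕ E_b = (M1 ⊕ K) ⊕ (M2 ⊕ K) = M1 ⊕ M2, so the key drops out. Then M2 = (M1 ⊕ M2) ⊕ M1 over the first 6 bytes.
byte 0: (76 xor 89) xor 76 = ff xor 76 = 89
byte 1: (87 xor 8e) xor 32 = 09 xor 32 = 3b
byte 2: (6c xor c8) xor 2e = a4 xor 2e = 8a
byte 3: (44 xor b4) xor 31 = f0 xor 31 = c1
byte 4: (b7 xor 1e) xor 2e = a9 xor 2e = 87
byte 5: (77 xor cb) xor 33 = bc xor 33 = 8f

893b8ac1878f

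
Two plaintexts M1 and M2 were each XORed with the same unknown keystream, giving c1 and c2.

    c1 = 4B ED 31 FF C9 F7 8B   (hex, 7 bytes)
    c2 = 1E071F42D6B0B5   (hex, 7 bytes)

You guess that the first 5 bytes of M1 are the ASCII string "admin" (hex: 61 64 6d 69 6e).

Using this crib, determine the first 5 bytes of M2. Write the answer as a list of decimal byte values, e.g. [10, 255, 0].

First, c1 ⊕ c2 = (M1 ⊕ K) ⊕ (M2 ⊕ K) = M1 ⊕ M2, so the key drops out. Then M2 = (M1 ⊕ M2) ⊕ M1 over the first 5 bytes.
byte 0: (4b ⊕ 1e) ⊕ 61 = 55 ⊕ 61 = 34
byte 1: (ed ⊕ 07) ⊕ 64 = ea ⊕ 64 = 8e
byte 2: (31 ⊕ 1f) ⊕ 6d = 2e ⊕ 6d = 43
byte 3: (ff ⊕ 42) ⊕ 69 = bd ⊕ 69 = d4
byte 4: (c9 ⊕ d6) ⊕ 6e = 1f ⊕ 6e = 71

[52, 142, 67, 212, 113]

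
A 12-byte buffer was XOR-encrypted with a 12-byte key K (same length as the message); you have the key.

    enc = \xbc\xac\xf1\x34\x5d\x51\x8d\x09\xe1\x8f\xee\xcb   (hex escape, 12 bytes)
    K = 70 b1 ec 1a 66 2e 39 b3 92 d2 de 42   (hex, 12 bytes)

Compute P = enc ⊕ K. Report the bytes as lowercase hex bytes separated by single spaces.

cc 1d 1d 2e 3b 7f b4 ba 73 5d 30 89

10111100 ^ 01110000 = 11001100
10101100 ^ 10110001 = 00011101
11110001 ^ 11101100 = 00011101
00110100 ^ 00011010 = 00101110
01011101 ^ 01100110 = 00111011
01010001 ^ 00101110 = 01111111
10001101 ^ 00111001 = 10110100
00001001 ^ 10110011 = 10111010
11100001 ^ 10010010 = 01110011
10001111 ^ 11010010 = 01011101
11101110 ^ 11011110 = 00110000
11001011 ^ 01000010 = 10001001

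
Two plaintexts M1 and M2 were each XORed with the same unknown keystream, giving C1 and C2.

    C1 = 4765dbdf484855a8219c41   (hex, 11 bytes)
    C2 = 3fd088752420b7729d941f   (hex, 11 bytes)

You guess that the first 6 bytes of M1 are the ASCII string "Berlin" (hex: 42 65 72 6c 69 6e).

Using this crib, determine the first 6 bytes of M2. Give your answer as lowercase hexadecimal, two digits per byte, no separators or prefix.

3ad021c60506

First, C1 ⊕ C2 = (M1 ⊕ K) ⊕ (M2 ⊕ K) = M1 ⊕ M2, so the key drops out. Then M2 = (M1 ⊕ M2) ⊕ M1 over the first 6 bytes.
byte 0: (47 XOR 3f) XOR 42 = 78 XOR 42 = 3a
byte 1: (65 XOR d0) XOR 65 = b5 XOR 65 = d0
byte 2: (db XOR 88) XOR 72 = 53 XOR 72 = 21
byte 3: (df XOR 75) XOR 6c = aa XOR 6c = c6
byte 4: (48 XOR 24) XOR 69 = 6c XOR 69 = 05
byte 5: (48 XOR 20) XOR 6e = 68 XOR 6e = 06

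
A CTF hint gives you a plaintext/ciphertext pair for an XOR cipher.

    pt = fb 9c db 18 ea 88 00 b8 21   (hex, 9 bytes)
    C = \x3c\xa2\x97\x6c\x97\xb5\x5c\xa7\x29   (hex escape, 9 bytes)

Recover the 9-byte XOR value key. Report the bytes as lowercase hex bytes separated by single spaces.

Since C = pt ⊕ key, XORing both sides with pt gives key = pt ⊕ C.
fb XOR 3c = c7
9c XOR a2 = 3e
db XOR 97 = 4c
18 XOR 6c = 74
ea XOR 97 = 7d
88 XOR b5 = 3d
00 XOR 5c = 5c
b8 XOR a7 = 1f
21 XOR 29 = 08

c7 3e 4c 74 7d 3d 5c 1f 08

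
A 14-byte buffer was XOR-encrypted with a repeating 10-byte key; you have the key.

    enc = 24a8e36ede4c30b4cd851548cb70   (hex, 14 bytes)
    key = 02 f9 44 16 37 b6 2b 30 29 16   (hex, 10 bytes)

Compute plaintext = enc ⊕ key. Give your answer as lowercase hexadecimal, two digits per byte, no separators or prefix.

The 10-byte key repeats, so the effective keystream is 02 f9 44 16 37 b6 2b 30 29 16 02 f9 44 16.
byte 0: 00100100 ^ 00000010 = 00100110
byte 1: 10101000 ^ 11111001 = 01010001
byte 2: 11100011 ^ 01000100 = 10100111
byte 3: 01101110 ^ 00010110 = 01111000
byte 4: 11011110 ^ 00110111 = 11101001
byte 5: 01001100 ^ 10110110 = 11111010
byte 6: 00110000 ^ 00101011 = 00011011
byte 7: 10110100 ^ 00110000 = 10000100
byte 8: 11001101 ^ 00101001 = 11100100
byte 9: 10000101 ^ 00010110 = 10010011
byte 10: 00010101 ^ 00000010 = 00010111
byte 11: 01001000 ^ 11111001 = 10110001
byte 12: 11001011 ^ 01000100 = 10001111
byte 13: 01110000 ^ 00010110 = 01100110

2651a778e9fa1b84e49317b18f66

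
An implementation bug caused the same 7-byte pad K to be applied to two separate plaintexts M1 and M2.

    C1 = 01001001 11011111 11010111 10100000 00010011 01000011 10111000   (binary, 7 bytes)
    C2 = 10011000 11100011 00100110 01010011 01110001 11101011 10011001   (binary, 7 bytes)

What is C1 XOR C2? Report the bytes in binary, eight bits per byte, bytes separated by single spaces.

C1 ⊕ C2 = (M1 ⊕ K) ⊕ (M2 ⊕ K) = M1 ⊕ M2 — the shared key cancels under XOR.
01001001 XOR 10011000 = 11010001
11011111 XOR 11100011 = 00111100
11010111 XOR 00100110 = 11110001
10100000 XOR 01010011 = 11110011
00010011 XOR 01110001 = 01100010
01000011 XOR 11101011 = 10101000
10111000 XOR 10011001 = 00100001

11010001 00111100 11110001 11110011 01100010 10101000 00100001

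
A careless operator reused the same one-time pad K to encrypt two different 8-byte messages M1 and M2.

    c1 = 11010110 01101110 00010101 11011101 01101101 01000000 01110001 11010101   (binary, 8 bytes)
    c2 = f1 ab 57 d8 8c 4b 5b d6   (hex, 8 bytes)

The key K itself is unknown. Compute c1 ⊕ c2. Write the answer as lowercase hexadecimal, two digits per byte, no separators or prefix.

27c54205e10b2a03

c1 ⊕ c2 = (M1 ⊕ K) ⊕ (M2 ⊕ K) = M1 ⊕ M2 — the shared key cancels under XOR.
d6 XOR f1 = 27
6e XOR ab = c5
15 XOR 57 = 42
dd XOR d8 = 05
6d XOR 8c = e1
40 XOR 4b = 0b
71 XOR 5b = 2a
d5 XOR d6 = 03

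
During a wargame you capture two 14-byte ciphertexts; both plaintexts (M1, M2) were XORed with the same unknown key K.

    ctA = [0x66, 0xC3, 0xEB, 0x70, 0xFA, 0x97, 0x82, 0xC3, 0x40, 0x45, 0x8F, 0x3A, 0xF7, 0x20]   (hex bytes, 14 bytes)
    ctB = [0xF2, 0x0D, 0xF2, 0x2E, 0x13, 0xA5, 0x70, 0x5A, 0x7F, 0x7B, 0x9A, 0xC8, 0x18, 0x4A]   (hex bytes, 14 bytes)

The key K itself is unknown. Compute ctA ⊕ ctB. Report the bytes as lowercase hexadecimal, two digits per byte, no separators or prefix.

94ce195ee932f2993f3e15f2ef6a

ctA ⊕ ctB = (M1 ⊕ K) ⊕ (M2 ⊕ K) = M1 ⊕ M2 — the shared key cancels under XOR.
66 ⊕ f2 = 94
c3 ⊕ 0d = ce
eb ⊕ f2 = 19
70 ⊕ 2e = 5e
fa ⊕ 13 = e9
97 ⊕ a5 = 32
82 ⊕ 70 = f2
c3 ⊕ 5a = 99
40 ⊕ 7f = 3f
45 ⊕ 7b = 3e
8f ⊕ 9a = 15
3a ⊕ c8 = f2
f7 ⊕ 18 = ef
20 ⊕ 4a = 6a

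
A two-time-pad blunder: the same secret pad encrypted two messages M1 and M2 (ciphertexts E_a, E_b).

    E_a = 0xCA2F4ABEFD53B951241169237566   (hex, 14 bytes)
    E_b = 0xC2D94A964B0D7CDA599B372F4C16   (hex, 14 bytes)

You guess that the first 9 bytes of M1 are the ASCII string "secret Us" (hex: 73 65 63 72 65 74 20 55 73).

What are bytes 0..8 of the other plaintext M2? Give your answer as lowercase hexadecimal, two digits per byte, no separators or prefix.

First, E_a ⊕ E_b = (M1 ⊕ K) ⊕ (M2 ⊕ K) = M1 ⊕ M2, so the key drops out. Then M2 = (M1 ⊕ M2) ⊕ M1 over the first 9 bytes.
byte 0: (ca xor c2) xor 73 = 08 xor 73 = 7b
byte 1: (2f xor d9) xor 65 = f6 xor 65 = 93
byte 2: (4a xor 4a) xor 63 = 00 xor 63 = 63
byte 3: (be xor 96) xor 72 = 28 xor 72 = 5a
byte 4: (fd xor 4b) xor 65 = b6 xor 65 = d3
byte 5: (53 xor 0d) xor 74 = 5e xor 74 = 2a
byte 6: (b9 xor 7c) xor 20 = c5 xor 20 = e5
byte 7: (51 xor da) xor 55 = 8b xor 55 = de
byte 8: (24 xor 59) xor 73 = 7d xor 73 = 0e

7b93635ad32ae5de0e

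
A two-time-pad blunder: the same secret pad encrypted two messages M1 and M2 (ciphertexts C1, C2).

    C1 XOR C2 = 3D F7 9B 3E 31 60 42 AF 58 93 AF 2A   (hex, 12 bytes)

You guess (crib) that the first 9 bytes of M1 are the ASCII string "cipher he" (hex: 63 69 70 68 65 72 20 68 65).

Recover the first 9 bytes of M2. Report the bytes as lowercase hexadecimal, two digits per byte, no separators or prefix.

Since C1 ⊕ C2 = M1 ⊕ M2, XORing with the guessed M1 bytes yields the corresponding M2 bytes: M2 = (C1 ⊕ C2) ⊕ M1.
byte 0: 00111101 XOR 01100011 = 01011110
byte 1: 11110111 XOR 01101001 = 10011110
byte 2: 10011011 XOR 01110000 = 11101011
byte 3: 00111110 XOR 01101000 = 01010110
byte 4: 00110001 XOR 01100101 = 01010100
byte 5: 01100000 XOR 01110010 = 00010010
byte 6: 01000010 XOR 00100000 = 01100010
byte 7: 10101111 XOR 01101000 = 11000111
byte 8: 01011000 XOR 01100101 = 00111101

5e9eeb56541262c73d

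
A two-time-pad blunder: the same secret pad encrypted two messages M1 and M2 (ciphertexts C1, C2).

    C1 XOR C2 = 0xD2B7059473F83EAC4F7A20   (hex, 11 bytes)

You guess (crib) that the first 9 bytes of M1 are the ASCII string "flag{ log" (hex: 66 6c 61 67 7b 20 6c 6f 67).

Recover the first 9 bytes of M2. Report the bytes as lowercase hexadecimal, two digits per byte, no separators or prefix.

b4db64f308d852c328

Since C1 ⊕ C2 = M1 ⊕ M2, XORing with the guessed M1 bytes yields the corresponding M2 bytes: M2 = (C1 ⊕ C2) ⊕ M1.
d2 xor 66 = b4
b7 xor 6c = db
05 xor 61 = 64
94 xor 67 = f3
73 xor 7b = 08
f8 xor 20 = d8
3e xor 6c = 52
ac xor 6f = c3
4f xor 67 = 28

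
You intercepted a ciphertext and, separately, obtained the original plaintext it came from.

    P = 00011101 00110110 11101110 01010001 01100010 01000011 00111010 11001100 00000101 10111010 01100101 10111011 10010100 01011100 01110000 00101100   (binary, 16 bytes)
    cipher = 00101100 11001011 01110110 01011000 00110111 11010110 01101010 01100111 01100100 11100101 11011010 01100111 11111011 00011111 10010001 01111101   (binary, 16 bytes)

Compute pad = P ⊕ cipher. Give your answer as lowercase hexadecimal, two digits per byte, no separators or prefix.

31fd9809559550ab615fbfdc6f43e151

Since cipher = P ⊕ pad, XORing both sides with P gives pad = P ⊕ cipher.
byte 0:  29 ^  44 =  49
byte 1:  54 ^ 203 = 253
byte 2: 238 ^ 118 = 152
byte 3:  81 ^  88 =   9
byte 4:  98 ^  55 =  85
byte 5:  67 ^ 214 = 149
byte 6:  58 ^ 106 =  80
byte 7: 204 ^ 103 = 171
byte 8:   5 ^ 100 =  97
byte 9: 186 ^ 229 =  95
byte 10: 101 ^ 218 = 191
byte 11: 187 ^ 103 = 220
byte 12: 148 ^ 251 = 111
byte 13:  92 ^  31 =  67
byte 14: 112 ^ 145 = 225
byte 15:  44 ^ 125 =  81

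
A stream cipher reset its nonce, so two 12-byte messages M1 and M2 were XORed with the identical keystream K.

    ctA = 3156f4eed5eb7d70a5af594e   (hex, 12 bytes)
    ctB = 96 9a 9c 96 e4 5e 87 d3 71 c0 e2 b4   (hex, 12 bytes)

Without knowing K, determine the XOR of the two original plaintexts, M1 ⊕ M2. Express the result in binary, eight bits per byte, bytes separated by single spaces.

ctA ⊕ ctB = (M1 ⊕ K) ⊕ (M2 ⊕ K) = M1 ⊕ M2 — the shared key cancels under XOR.
byte 0: 00110001 ⊕ 10010110 = 10100111
byte 1: 01010110 ⊕ 10011010 = 11001100
byte 2: 11110100 ⊕ 10011100 = 01101000
byte 3: 11101110 ⊕ 10010110 = 01111000
byte 4: 11010101 ⊕ 11100100 = 00110001
byte 5: 11101011 ⊕ 01011110 = 10110101
byte 6: 01111101 ⊕ 10000111 = 11111010
byte 7: 01110000 ⊕ 11010011 = 10100011
byte 8: 10100101 ⊕ 01110001 = 11010100
byte 9: 10101111 ⊕ 11000000 = 01101111
byte 10: 01011001 ⊕ 11100010 = 10111011
byte 11: 01001110 ⊕ 10110100 = 11111010

10100111 11001100 01101000 01111000 00110001 10110101 11111010 10100011 11010100 01101111 10111011 11111010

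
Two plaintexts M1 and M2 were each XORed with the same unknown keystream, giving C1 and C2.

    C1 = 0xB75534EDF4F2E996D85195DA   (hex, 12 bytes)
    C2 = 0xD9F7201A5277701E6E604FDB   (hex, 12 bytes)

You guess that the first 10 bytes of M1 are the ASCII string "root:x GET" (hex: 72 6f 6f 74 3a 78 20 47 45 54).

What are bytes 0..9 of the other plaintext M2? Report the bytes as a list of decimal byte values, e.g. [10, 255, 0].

First, C1 ⊕ C2 = (M1 ⊕ K) ⊕ (M2 ⊕ K) = M1 ⊕ M2, so the key drops out. Then M2 = (M1 ⊕ M2) ⊕ M1 over the first 10 bytes.
byte 0: (b7 ^ d9) ^ 72 = 6e ^ 72 = 1c
byte 1: (55 ^ f7) ^ 6f = a2 ^ 6f = cd
byte 2: (34 ^ 20) ^ 6f = 14 ^ 6f = 7b
byte 3: (ed ^ 1a) ^ 74 = f7 ^ 74 = 83
byte 4: (f4 ^ 52) ^ 3a = a6 ^ 3a = 9c
byte 5: (f2 ^ 77) ^ 78 = 85 ^ 78 = fd
byte 6: (e9 ^ 70) ^ 20 = 99 ^ 20 = b9
byte 7: (96 ^ 1e) ^ 47 = 88 ^ 47 = cf
byte 8: (d8 ^ 6e) ^ 45 = b6 ^ 45 = f3
byte 9: (51 ^ 60) ^ 54 = 31 ^ 54 = 65

[28, 205, 123, 131, 156, 253, 185, 207, 243, 101]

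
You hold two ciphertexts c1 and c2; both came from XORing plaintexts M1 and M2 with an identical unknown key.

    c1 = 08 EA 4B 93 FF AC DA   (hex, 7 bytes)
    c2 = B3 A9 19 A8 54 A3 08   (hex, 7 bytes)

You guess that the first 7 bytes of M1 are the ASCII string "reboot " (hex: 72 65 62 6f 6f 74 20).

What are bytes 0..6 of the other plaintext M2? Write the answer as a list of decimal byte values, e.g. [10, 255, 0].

[201, 38, 48, 84, 196, 123, 242]

First, c1 ⊕ c2 = (M1 ⊕ K) ⊕ (M2 ⊕ K) = M1 ⊕ M2, so the key drops out. Then M2 = (M1 ⊕ M2) ⊕ M1 over the first 7 bytes.
byte 0: (08 xor b3) xor 72 = bb xor 72 = c9
byte 1: (ea xor a9) xor 65 = 43 xor 65 = 26
byte 2: (4b xor 19) xor 62 = 52 xor 62 = 30
byte 3: (93 xor a8) xor 6f = 3b xor 6f = 54
byte 4: (ff xor 54) xor 6f = ab xor 6f = c4
byte 5: (ac xor a3) xor 74 = 0f xor 74 = 7b
byte 6: (da xor 08) xor 20 = d2 xor 20 = f2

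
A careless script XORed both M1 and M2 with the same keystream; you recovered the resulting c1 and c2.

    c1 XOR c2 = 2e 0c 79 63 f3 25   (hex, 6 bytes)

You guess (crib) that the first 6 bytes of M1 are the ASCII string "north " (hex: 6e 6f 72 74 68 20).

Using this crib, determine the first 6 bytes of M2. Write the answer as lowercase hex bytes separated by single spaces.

Since c1 ⊕ c2 = M1 ⊕ M2, XORing with the guessed M1 bytes yields the corresponding M2 bytes: M2 = (c1 ⊕ c2) ⊕ M1.
00101110 ^ 01101110 = 01000000
00001100 ^ 01101111 = 01100011
01111001 ^ 01110010 = 00001011
01100011 ^ 01110100 = 00010111
11110011 ^ 01101000 = 10011011
00100101 ^ 00100000 = 00000101

40 63 0b 17 9b 05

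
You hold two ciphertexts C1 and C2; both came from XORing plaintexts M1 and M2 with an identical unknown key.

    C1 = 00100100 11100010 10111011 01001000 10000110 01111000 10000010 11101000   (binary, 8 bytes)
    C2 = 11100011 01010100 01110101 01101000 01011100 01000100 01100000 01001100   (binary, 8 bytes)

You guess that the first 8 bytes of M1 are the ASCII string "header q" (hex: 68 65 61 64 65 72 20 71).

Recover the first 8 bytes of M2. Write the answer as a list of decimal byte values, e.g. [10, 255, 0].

[175, 211, 175, 68, 191, 78, 194, 213]

First, C1 ⊕ C2 = (M1 ⊕ K) ⊕ (M2 ⊕ K) = M1 ⊕ M2, so the key drops out. Then M2 = (M1 ⊕ M2) ⊕ M1 over the first 8 bytes.
byte 0: (24 XOR e3) XOR 68 = c7 XOR 68 = af
byte 1: (e2 XOR 54) XOR 65 = b6 XOR 65 = d3
byte 2: (bb XOR 75) XOR 61 = ce XOR 61 = af
byte 3: (48 XOR 68) XOR 64 = 20 XOR 64 = 44
byte 4: (86 XOR 5c) XOR 65 = da XOR 65 = bf
byte 5: (78 XOR 44) XOR 72 = 3c XOR 72 = 4e
byte 6: (82 XOR 60) XOR 20 = e2 XOR 20 = c2
byte 7: (e8 XOR 4c) XOR 71 = a4 XOR 71 = d5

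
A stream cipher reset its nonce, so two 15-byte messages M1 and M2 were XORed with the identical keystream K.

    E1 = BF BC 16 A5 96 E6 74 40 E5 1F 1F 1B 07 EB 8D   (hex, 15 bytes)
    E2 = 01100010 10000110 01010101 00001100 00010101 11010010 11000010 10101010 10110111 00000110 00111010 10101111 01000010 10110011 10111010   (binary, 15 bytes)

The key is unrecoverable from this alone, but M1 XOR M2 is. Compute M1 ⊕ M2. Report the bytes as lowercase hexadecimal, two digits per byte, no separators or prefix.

dd3a43a98334b6ea521925b4455837

E1 ⊕ E2 = (M1 ⊕ K) ⊕ (M2 ⊕ K) = M1 ⊕ M2 — the shared key cancels under XOR.
byte 0: bf ⊕ 62 = dd
byte 1: bc ⊕ 86 = 3a
byte 2: 16 ⊕ 55 = 43
byte 3: a5 ⊕ 0c = a9
byte 4: 96 ⊕ 15 = 83
byte 5: e6 ⊕ d2 = 34
byte 6: 74 ⊕ c2 = b6
byte 7: 40 ⊕ aa = ea
byte 8: e5 ⊕ b7 = 52
byte 9: 1f ⊕ 06 = 19
byte 10: 1f ⊕ 3a = 25
byte 11: 1b ⊕ af = b4
byte 12: 07 ⊕ 42 = 45
byte 13: eb ⊕ b3 = 58
byte 14: 8d ⊕ ba = 37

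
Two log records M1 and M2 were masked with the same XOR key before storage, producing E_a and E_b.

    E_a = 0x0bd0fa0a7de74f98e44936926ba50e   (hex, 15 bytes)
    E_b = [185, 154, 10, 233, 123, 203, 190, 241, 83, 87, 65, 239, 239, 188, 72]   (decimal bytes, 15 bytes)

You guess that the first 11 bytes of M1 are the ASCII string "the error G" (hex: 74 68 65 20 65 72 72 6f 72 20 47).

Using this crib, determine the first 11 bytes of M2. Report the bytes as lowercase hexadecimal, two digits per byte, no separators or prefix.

c62295c3635e8306c53e30

First, E_a ⊕ E_b = (M1 ⊕ K) ⊕ (M2 ⊕ K) = M1 ⊕ M2, so the key drops out. Then M2 = (M1 ⊕ M2) ⊕ M1 over the first 11 bytes.
byte 0: (0b ^ b9) ^ 74 = b2 ^ 74 = c6
byte 1: (d0 ^ 9a) ^ 68 = 4a ^ 68 = 22
byte 2: (fa ^ 0a) ^ 65 = f0 ^ 65 = 95
byte 3: (0a ^ e9) ^ 20 = e3 ^ 20 = c3
byte 4: (7d ^ 7b) ^ 65 = 06 ^ 65 = 63
byte 5: (e7 ^ cb) ^ 72 = 2c ^ 72 = 5e
byte 6: (4f ^ be) ^ 72 = f1 ^ 72 = 83
byte 7: (98 ^ f1) ^ 6f = 69 ^ 6f = 06
byte 8: (e4 ^ 53) ^ 72 = b7 ^ 72 = c5
byte 9: (49 ^ 57) ^ 20 = 1e ^ 20 = 3e
byte 10: (36 ^ 41) ^ 47 = 77 ^ 47 = 30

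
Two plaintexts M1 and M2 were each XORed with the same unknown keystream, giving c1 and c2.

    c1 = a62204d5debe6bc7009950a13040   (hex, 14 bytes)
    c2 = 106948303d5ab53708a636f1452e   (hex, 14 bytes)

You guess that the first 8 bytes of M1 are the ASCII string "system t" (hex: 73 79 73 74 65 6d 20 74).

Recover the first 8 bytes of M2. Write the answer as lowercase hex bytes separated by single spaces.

c5 32 3f 91 86 89 fe 84

First, c1 ⊕ c2 = (M1 ⊕ K) ⊕ (M2 ⊕ K) = M1 ⊕ M2, so the key drops out. Then M2 = (M1 ⊕ M2) ⊕ M1 over the first 8 bytes.
byte 0: (a6 ⊕ 10) ⊕ 73 = b6 ⊕ 73 = c5
byte 1: (22 ⊕ 69) ⊕ 79 = 4b ⊕ 79 = 32
byte 2: (04 ⊕ 48) ⊕ 73 = 4c ⊕ 73 = 3f
byte 3: (d5 ⊕ 30) ⊕ 74 = e5 ⊕ 74 = 91
byte 4: (de ⊕ 3d) ⊕ 65 = e3 ⊕ 65 = 86
byte 5: (be ⊕ 5a) ⊕ 6d = e4 ⊕ 6d = 89
byte 6: (6b ⊕ b5) ⊕ 20 = de ⊕ 20 = fe
byte 7: (c7 ⊕ 37) ⊕ 74 = f0 ⊕ 74 = 84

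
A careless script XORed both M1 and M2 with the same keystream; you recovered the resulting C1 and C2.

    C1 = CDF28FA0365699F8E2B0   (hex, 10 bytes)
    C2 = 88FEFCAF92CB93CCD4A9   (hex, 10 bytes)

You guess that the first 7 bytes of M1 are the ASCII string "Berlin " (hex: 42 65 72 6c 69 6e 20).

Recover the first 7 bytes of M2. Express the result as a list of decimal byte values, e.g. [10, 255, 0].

[7, 105, 1, 99, 205, 243, 42]

First, C1 ⊕ C2 = (M1 ⊕ K) ⊕ (M2 ⊕ K) = M1 ⊕ M2, so the key drops out. Then M2 = (M1 ⊕ M2) ⊕ M1 over the first 7 bytes.
byte 0: (cd xor 88) xor 42 = 45 xor 42 = 07
byte 1: (f2 xor fe) xor 65 = 0c xor 65 = 69
byte 2: (8f xor fc) xor 72 = 73 xor 72 = 01
byte 3: (a0 xor af) xor 6c = 0f xor 6c = 63
byte 4: (36 xor 92) xor 69 = a4 xor 69 = cd
byte 5: (56 xor cb) xor 6e = 9d xor 6e = f3
byte 6: (99 xor 93) xor 20 = 0a xor 20 = 2a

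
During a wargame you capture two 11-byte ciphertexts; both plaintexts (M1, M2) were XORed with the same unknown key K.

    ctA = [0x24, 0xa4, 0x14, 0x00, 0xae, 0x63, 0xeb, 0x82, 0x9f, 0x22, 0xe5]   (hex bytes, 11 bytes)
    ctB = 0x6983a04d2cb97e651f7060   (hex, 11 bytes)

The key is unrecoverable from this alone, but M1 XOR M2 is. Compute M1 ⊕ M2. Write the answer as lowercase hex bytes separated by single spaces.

4d 27 b4 4d 82 da 95 e7 80 52 85

ctA ⊕ ctB = (M1 ⊕ K) ⊕ (M2 ⊕ K) = M1 ⊕ M2 — the shared key cancels under XOR.
24 XOR 69 = 4d
a4 XOR 83 = 27
14 XOR a0 = b4
00 XOR 4d = 4d
ae XOR 2c = 82
63 XOR b9 = da
eb XOR 7e = 95
82 XOR 65 = e7
9f XOR 1f = 80
22 XOR 70 = 52
e5 XOR 60 = 85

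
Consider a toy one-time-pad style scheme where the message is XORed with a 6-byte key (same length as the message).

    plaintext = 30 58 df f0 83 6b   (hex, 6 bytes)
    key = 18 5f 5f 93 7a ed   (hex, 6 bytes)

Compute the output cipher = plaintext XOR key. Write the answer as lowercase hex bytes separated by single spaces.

byte 0: 30 XOR 18 = 28
byte 1: 58 XOR 5f = 07
byte 2: df XOR 5f = 80
byte 3: f0 XOR 93 = 63
byte 4: 83 XOR 7a = f9
byte 5: 6b XOR ed = 86

28 07 80 63 f9 86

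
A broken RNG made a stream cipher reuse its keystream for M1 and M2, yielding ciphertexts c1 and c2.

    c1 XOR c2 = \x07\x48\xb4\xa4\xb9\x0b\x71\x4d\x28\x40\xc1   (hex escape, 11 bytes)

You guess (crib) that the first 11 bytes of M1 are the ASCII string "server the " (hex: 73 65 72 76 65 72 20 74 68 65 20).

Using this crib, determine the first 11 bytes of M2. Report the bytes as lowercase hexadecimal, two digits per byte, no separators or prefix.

742dc6d2dc7951394025e1

Since c1 ⊕ c2 = M1 ⊕ M2, XORing with the guessed M1 bytes yields the corresponding M2 bytes: M2 = (c1 ⊕ c2) ⊕ M1.
07 XOR 73 = 74
48 XOR 65 = 2d
b4 XOR 72 = c6
a4 XOR 76 = d2
b9 XOR 65 = dc
0b XOR 72 = 79
71 XOR 20 = 51
4d XOR 74 = 39
28 XOR 68 = 40
40 XOR 65 = 25
c1 XOR 20 = e1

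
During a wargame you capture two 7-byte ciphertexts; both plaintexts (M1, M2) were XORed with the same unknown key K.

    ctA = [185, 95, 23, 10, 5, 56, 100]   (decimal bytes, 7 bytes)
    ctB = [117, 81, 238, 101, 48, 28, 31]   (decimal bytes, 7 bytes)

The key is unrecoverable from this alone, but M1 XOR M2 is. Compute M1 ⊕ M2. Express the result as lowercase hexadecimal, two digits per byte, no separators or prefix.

cc0ef96f35247b

ctA ⊕ ctB = (M1 ⊕ K) ⊕ (M2 ⊕ K) = M1 ⊕ M2 — the shared key cancels under XOR.
10111001 ⊕ 01110101 = 11001100
01011111 ⊕ 01010001 = 00001110
00010111 ⊕ 11101110 = 11111001
00001010 ⊕ 01100101 = 01101111
00000101 ⊕ 00110000 = 00110101
00111000 ⊕ 00011100 = 00100100
01100100 ⊕ 00011111 = 01111011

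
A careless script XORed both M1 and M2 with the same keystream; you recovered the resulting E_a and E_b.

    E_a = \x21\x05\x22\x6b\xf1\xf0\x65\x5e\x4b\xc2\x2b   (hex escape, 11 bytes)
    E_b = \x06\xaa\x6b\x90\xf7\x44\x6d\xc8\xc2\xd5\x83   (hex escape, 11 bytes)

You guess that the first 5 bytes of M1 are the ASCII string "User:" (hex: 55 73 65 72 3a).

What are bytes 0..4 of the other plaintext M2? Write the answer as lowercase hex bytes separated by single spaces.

First, E_a ⊕ E_b = (M1 ⊕ K) ⊕ (M2 ⊕ K) = M1 ⊕ M2, so the key drops out. Then M2 = (M1 ⊕ M2) ⊕ M1 over the first 5 bytes.
byte 0: (21 ⊕ 06) ⊕ 55 = 27 ⊕ 55 = 72
byte 1: (05 ⊕ aa) ⊕ 73 = af ⊕ 73 = dc
byte 2: (22 ⊕ 6b) ⊕ 65 = 49 ⊕ 65 = 2c
byte 3: (6b ⊕ 90) ⊕ 72 = fb ⊕ 72 = 89
byte 4: (f1 ⊕ f7) ⊕ 3a = 06 ⊕ 3a = 3c

72 dc 2c 89 3c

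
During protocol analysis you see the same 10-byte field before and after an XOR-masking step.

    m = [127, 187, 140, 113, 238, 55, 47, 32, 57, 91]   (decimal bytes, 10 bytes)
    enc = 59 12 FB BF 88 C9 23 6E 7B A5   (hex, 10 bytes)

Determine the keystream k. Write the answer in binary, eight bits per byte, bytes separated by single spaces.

00100110 10101001 01110111 11001110 01100110 11111110 00001100 01001110 01000010 11111110

Since enc = m ⊕ k, XORing both sides with m gives k = m ⊕ enc.
127 ⊕  89 =  38
187 ⊕  18 = 169
140 ⊕ 251 = 119
113 ⊕ 191 = 206
238 ⊕ 136 = 102
 55 ⊕ 201 = 254
 47 ⊕  35 =  12
 32 ⊕ 110 =  78
 57 ⊕ 123 =  66
 91 ⊕ 165 = 254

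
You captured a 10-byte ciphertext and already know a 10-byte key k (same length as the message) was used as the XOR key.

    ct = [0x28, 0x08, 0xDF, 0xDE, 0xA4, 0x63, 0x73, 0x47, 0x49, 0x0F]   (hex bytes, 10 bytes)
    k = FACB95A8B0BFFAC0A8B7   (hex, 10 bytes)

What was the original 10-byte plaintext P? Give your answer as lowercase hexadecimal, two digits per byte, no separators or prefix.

00101000 ^ 11111010 = 11010010
00001000 ^ 11001011 = 11000011
11011111 ^ 10010101 = 01001010
11011110 ^ 10101000 = 01110110
10100100 ^ 10110000 = 00010100
01100011 ^ 10111111 = 11011100
01110011 ^ 11111010 = 10001001
01000111 ^ 11000000 = 10000111
01001001 ^ 10101000 = 11100001
00001111 ^ 10110111 = 10111000

d2c34a7614dc8987e1b8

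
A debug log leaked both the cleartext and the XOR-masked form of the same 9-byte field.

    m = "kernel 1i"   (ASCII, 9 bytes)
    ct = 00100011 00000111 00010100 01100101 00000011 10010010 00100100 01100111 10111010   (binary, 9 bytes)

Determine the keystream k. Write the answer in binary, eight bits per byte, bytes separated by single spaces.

01001000 01100010 01100110 00001011 01100110 11111110 00000100 01010110 11010011

Since ct = m ⊕ k, XORing both sides with m gives k = m ⊕ ct.
byte 0: 6b ⊕ 23 = 48
byte 1: 65 ⊕ 07 = 62
byte 2: 72 ⊕ 14 = 66
byte 3: 6e ⊕ 65 = 0b
byte 4: 65 ⊕ 03 = 66
byte 5: 6c ⊕ 92 = fe
byte 6: 20 ⊕ 24 = 04
byte 7: 31 ⊕ 67 = 56
byte 8: 69 ⊕ ba = d3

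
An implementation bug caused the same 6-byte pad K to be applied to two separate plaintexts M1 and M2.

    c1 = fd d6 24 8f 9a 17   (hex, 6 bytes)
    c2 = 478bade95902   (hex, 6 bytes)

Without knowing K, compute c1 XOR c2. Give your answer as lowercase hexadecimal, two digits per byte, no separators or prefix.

c1 ⊕ c2 = (M1 ⊕ K) ⊕ (M2 ⊕ K) = M1 ⊕ M2 — the shared key cancels under XOR.
253 ^  71 = 186
214 ^ 139 =  93
 36 ^ 173 = 137
143 ^ 233 = 102
154 ^  89 = 195
 23 ^   2 =  21

ba5d8966c315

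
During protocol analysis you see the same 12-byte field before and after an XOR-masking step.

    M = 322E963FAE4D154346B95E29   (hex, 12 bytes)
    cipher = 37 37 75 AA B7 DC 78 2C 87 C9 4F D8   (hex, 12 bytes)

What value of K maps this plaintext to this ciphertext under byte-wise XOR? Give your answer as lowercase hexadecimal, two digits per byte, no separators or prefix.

0519e39519916d6fc17011f1

Since cipher = M ⊕ K, XORing both sides with M gives K = M ⊕ cipher.
32 xor 37 = 05
2e xor 37 = 19
96 xor 75 = e3
3f xor aa = 95
ae xor b7 = 19
4d xor dc = 91
15 xor 78 = 6d
43 xor 2c = 6f
46 xor 87 = c1
b9 xor c9 = 70
5e xor 4f = 11
29 xor d8 = f1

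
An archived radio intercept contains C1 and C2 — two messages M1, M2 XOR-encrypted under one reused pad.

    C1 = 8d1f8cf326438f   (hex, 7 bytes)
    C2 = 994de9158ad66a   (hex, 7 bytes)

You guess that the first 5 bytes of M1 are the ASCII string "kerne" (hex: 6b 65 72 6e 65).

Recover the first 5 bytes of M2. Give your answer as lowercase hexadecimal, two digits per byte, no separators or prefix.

First, C1 ⊕ C2 = (M1 ⊕ K) ⊕ (M2 ⊕ K) = M1 ⊕ M2, so the key drops out. Then M2 = (M1 ⊕ M2) ⊕ M1 over the first 5 bytes.
byte 0: (8d ^ 99) ^ 6b = 14 ^ 6b = 7f
byte 1: (1f ^ 4d) ^ 65 = 52 ^ 65 = 37
byte 2: (8c ^ e9) ^ 72 = 65 ^ 72 = 17
byte 3: (f3 ^ 15) ^ 6e = e6 ^ 6e = 88
byte 4: (26 ^ 8a) ^ 65 = ac ^ 65 = c9

7f371788c9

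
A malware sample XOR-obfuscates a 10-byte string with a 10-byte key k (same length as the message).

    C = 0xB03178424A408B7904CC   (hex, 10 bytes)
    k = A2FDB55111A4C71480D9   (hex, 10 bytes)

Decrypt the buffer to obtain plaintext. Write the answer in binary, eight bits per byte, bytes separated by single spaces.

00010010 11001100 11001101 00010011 01011011 11100100 01001100 01101101 10000100 00010101

10110000 ⊕ 10100010 = 00010010
00110001 ⊕ 11111101 = 11001100
01111000 ⊕ 10110101 = 11001101
01000010 ⊕ 01010001 = 00010011
01001010 ⊕ 00010001 = 01011011
01000000 ⊕ 10100100 = 11100100
10001011 ⊕ 11000111 = 01001100
01111001 ⊕ 00010100 = 01101101
00000100 ⊕ 10000000 = 10000100
11001100 ⊕ 11011001 = 00010101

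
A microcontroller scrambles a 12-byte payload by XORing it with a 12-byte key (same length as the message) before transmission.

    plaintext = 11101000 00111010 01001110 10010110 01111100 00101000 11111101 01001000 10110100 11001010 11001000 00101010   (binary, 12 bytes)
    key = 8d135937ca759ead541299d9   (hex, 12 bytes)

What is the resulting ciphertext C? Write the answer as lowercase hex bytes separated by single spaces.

65 29 17 a1 b6 5d 63 e5 e0 d8 51 f3

XOR is its own inverse, so applying the key byte-wise gives the result directly.
e8 ⊕ 8d = 65
3a ⊕ 13 = 29
4e ⊕ 59 = 17
96 ⊕ 37 = a1
7c ⊕ ca = b6
28 ⊕ 75 = 5d
fd ⊕ 9e = 63
48 ⊕ ad = e5
b4 ⊕ 54 = e0
ca ⊕ 12 = d8
c8 ⊕ 99 = 51
2a ⊕ d9 = f3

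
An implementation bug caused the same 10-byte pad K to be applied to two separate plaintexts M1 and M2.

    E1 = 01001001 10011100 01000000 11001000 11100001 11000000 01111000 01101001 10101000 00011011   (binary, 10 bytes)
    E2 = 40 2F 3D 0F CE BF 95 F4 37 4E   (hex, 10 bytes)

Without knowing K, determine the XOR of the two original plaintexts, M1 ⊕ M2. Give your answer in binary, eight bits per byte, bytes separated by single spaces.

00001001 10110011 01111101 11000111 00101111 01111111 11101101 10011101 10011111 01010101

E1 ⊕ E2 = (M1 ⊕ K) ⊕ (M2 ⊕ K) = M1 ⊕ M2 — the shared key cancels under XOR.
49 ^ 40 = 09
9c ^ 2f = b3
40 ^ 3d = 7d
c8 ^ 0f = c7
e1 ^ ce = 2f
c0 ^ bf = 7f
78 ^ 95 = ed
69 ^ f4 = 9d
a8 ^ 37 = 9f
1b ^ 4e = 55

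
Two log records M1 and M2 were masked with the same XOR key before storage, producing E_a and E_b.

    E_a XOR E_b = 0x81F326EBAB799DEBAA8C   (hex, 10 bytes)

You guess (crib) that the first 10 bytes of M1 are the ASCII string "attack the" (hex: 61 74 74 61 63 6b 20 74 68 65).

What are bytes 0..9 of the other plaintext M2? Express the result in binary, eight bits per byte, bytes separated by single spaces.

11100000 10000111 01010010 10001010 11001000 00010010 10111101 10011111 11000010 11101001

Since E_a ⊕ E_b = M1 ⊕ M2, XORing with the guessed M1 bytes yields the corresponding M2 bytes: M2 = (E_a ⊕ E_b) ⊕ M1.
129 XOR  97 = 224
243 XOR 116 = 135
 38 XOR 116 =  82
235 XOR  97 = 138
171 XOR  99 = 200
121 XOR 107 =  18
157 XOR  32 = 189
235 XOR 116 = 159
170 XOR 104 = 194
140 XOR 101 = 233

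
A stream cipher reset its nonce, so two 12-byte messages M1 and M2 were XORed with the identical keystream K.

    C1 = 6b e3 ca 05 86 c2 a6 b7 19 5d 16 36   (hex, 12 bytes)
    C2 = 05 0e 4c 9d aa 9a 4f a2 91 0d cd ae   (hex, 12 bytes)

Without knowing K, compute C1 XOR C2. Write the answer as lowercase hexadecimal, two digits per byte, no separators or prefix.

6eed86982c58e9158850db98

C1 ⊕ C2 = (M1 ⊕ K) ⊕ (M2 ⊕ K) = M1 ⊕ M2 — the shared key cancels under XOR.
6b ^ 05 = 6e
e3 ^ 0e = ed
ca ^ 4c = 86
05 ^ 9d = 98
86 ^ aa = 2c
c2 ^ 9a = 58
a6 ^ 4f = e9
b7 ^ a2 = 15
19 ^ 91 = 88
5d ^ 0d = 50
16 ^ cd = db
36 ^ ae = 98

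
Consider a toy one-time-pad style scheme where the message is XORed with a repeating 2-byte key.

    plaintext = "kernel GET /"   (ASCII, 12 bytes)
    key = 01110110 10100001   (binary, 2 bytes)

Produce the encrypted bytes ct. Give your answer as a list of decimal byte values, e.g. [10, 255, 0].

The 2-byte key repeats, so the effective keystream is 76 a1 76 a1 76 a1 76 a1 76 a1 76 a1.
byte 0: 6b XOR 76 = 1d
byte 1: 65 XOR a1 = c4
byte 2: 72 XOR 76 = 04
byte 3: 6e XOR a1 = cf
byte 4: 65 XOR 76 = 13
byte 5: 6c XOR a1 = cd
byte 6: 20 XOR 76 = 56
byte 7: 47 XOR a1 = e6
byte 8: 45 XOR 76 = 33
byte 9: 54 XOR a1 = f5
byte 10: 20 XOR 76 = 56
byte 11: 2f XOR a1 = 8e

[29, 196, 4, 207, 19, 205, 86, 230, 51, 245, 86, 142]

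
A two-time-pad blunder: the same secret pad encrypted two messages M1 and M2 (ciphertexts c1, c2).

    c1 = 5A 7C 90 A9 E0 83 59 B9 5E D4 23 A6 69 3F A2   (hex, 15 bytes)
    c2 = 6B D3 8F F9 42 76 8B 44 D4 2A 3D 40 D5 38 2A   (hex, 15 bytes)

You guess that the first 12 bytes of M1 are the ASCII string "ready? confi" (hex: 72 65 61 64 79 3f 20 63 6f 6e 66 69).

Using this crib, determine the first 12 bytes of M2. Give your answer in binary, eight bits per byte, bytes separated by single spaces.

First, c1 ⊕ c2 = (M1 ⊕ K) ⊕ (M2 ⊕ K) = M1 ⊕ M2, so the key drops out. Then M2 = (M1 ⊕ M2) ⊕ M1 over the first 12 bytes.
byte 0: (5a ⊕ 6b) ⊕ 72 = 31 ⊕ 72 = 43
byte 1: (7c ⊕ d3) ⊕ 65 = af ⊕ 65 = ca
byte 2: (90 ⊕ 8f) ⊕ 61 = 1f ⊕ 61 = 7e
byte 3: (a9 ⊕ f9) ⊕ 64 = 50 ⊕ 64 = 34
byte 4: (e0 ⊕ 42) ⊕ 79 = a2 ⊕ 79 = db
byte 5: (83 ⊕ 76) ⊕ 3f = f5 ⊕ 3f = ca
byte 6: (59 ⊕ 8b) ⊕ 20 = d2 ⊕ 20 = f2
byte 7: (b9 ⊕ 44) ⊕ 63 = fd ⊕ 63 = 9e
byte 8: (5e ⊕ d4) ⊕ 6f = 8a ⊕ 6f = e5
byte 9: (d4 ⊕ 2a) ⊕ 6e = fe ⊕ 6e = 90
byte 10: (23 ⊕ 3d) ⊕ 66 = 1e ⊕ 66 = 78
byte 11: (a6 ⊕ 40) ⊕ 69 = e6 ⊕ 69 = 8f

01000011 11001010 01111110 00110100 11011011 11001010 11110010 10011110 11100101 10010000 01111000 10001111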